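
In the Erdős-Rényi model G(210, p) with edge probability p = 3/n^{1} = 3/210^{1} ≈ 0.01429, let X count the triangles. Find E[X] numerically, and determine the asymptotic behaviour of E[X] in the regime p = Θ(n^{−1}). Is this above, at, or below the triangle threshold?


Number of potential triangles: C(210, 3) = 1521520.
Each occurs with probability p³ ≈ (0.01429)³ ≈ 2.915452e-06.
By linearity: E[X] = C(210, 3)·p³ ≈ 1521520 · 2.915452e-06 ≈ 4.4359.
Here α = 1, so p = 3/n is exactly at the triangle threshold p ~ 1/n. Asymptotically E[X] → c³/6 = 3³/6 = 9/2 ≈ 4.5000, a bounded constant. In this regime the triangle count is asymptotically Poisson(c³/6).

E[X] ≈ 4.4359; in regime p = Θ(1/n^{1}) E[X] stays bounded (at the triangle threshold p ~ 1/n).


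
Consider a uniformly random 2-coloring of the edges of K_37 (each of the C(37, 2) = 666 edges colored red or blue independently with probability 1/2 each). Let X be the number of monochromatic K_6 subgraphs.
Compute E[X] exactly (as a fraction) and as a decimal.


Let X = Σ_S X_S over the C(37, 6) = 2324784 subsets S of size 6, where X_S = 1 if the K_6 on S is monochromatic.
For a fixed S, the K_6 on S has C(6, 2) = 15 edges. P[all 15 edges red] = (1/2)^15, and likewise for blue, so P[monochromatic] = 2·(1/2)^15 = 2^{1 − 15} = 1/16384.
Summing: E[X] = C(37, 6) · 2^{1 − 15} = 2324784 · 1/16384 = 145299/1024.
Numerically: E[X] ≈ 141.89355.

E[X] = C(37,6)·2^(1−C(6,2)) = 145299/1024 ≈ 141.89355.


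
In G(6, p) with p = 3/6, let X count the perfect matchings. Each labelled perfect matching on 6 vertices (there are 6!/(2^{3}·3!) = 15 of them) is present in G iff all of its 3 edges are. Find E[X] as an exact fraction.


K_6 has 6!/(2^{3}·3!) = 15 labelled perfect matchings.
For each such perfect matching H, let X_H = 1 if all 3 edges of H are present in G. Then P[X_H = 1] = p^{3} = (1/2)^{3} = 1/8.
By linearity: E[X] = Σ_H E[X_H] = 15 · p^{3} = 15 · 1/8 = 15/8.
Numerically: E[X] ≈ 1.88.

E[X] = 15 · (1/2)^{3} = 15/8 ≈ 1.88.


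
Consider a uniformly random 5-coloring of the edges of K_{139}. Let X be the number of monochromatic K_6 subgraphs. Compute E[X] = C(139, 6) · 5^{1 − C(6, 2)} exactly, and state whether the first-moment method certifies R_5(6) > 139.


E[X] = C(139, 6) · 5^{1 − 15} = 8979650478 · 5^{−14} = 8979650478/6103515625.
As a reduced fraction: E[X] = 8979650478/6103515625 ≈ 1.471.
Is E[X] < 1? NO.
Since E[X] ≥ 1, the first-moment bound is inconclusive at n = 139; it does NOT by itself certify R_5(6) > 139.

E[X] = 8979650478/6103515625 ≈ 1.471; E[X] ≥ 1; first-moment method inconclusive here.


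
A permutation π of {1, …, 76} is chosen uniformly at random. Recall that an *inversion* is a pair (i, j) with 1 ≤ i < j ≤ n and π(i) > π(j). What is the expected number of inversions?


Write X = Σ X_I over the C(76, 2) = 2850 pairs i < j, with X_I the indicator of one inversion.
There are 2850 indicators.
For each fixed pair i < j, the values π(i) and π(j) are two distinct elements of {1, …, 76} in uniformly random order; by symmetry P[π(i) > π(j)] = 1/2.
By linearity: E[X] = 2850 · (1/2) = C(76, 2) · (1/2) = 2850/2 = 1425 ≈ 1425.0000.

E[X] = 1425 = 1425.0000.


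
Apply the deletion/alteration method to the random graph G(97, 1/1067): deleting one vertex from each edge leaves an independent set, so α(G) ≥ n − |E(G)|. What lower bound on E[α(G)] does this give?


E[|E(G)|] = C(97, 2)·p = 4656 · (1/1067) = 48/11.
E[α(G)] ≥ n − E[|E(G)|] = 97 − 48/11 = 1019/11.
Numerically: ≈ 92.63636.
(This is only a lower bound; the true E[α(G)] may be larger.)

E[α(G)] ≥ 1019/11 ≈ 92.63636.


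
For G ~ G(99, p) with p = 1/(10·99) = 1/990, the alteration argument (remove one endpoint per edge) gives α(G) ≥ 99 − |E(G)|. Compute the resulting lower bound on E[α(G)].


E[|E(G)|] = C(99, 2)·p = 4851 · (1/990) = 49/10.
E[α(G)] ≥ n − E[|E(G)|] = 99 − 49/10 = 941/10.
Numerically: ≈ 94.100.
(This is only a lower bound; the true E[α(G)] may be larger.)

E[α(G)] ≥ 941/10 ≈ 94.100.


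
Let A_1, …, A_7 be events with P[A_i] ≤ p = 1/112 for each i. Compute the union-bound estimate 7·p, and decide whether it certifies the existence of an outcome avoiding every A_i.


Union bound: P[∪_{i=1}^{7} A_i] ≤ Σ_i P[A_i] ≤ 7·p = 7·(1/112) = 1/16.
Numerically: 1/16 ≈ 0.0625000.
Is 1/16 < 1? YES.
Since P[∪ A_i] ≤ 1/16 < 1, the complement has P[∩ A_i^c] ≥ 1 − 1/16 = 15/16 > 0, so some outcome avoids every A_i.

7·p = 1/16 ≈ 0.0625000; existence CERTIFIED by the union bound.


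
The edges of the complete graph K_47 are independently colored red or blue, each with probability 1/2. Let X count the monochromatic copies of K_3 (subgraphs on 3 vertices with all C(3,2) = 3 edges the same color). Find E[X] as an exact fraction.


Let X = Σ_S X_S over the C(47, 3) = 16215 subsets S of size 3, where X_S = 1 if the K_3 on S is monochromatic.
For a fixed S, the K_3 on S has C(3, 2) = 3 edges. P[all 3 edges red] = (1/2)^3, and likewise for blue, so P[monochromatic] = 2·(1/2)^3 = 2^{1 − 3} = 1/4.
By linearity: E[X] = C(47, 3) · 2^{1 − 3} = 16215 · 1/4 = 16215/4.
Numerically: E[X] ≈ 4053.750000.

E[X] = C(47,3)·2^(1−C(3,2)) = 16215/4 ≈ 4053.750000.


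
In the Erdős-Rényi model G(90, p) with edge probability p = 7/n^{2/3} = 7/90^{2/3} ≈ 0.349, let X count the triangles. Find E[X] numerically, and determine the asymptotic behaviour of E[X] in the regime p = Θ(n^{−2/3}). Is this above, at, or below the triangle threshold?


Number of potential triangles: C(90, 3) = 117480.
Each occurs with probability p³ ≈ (0.349)³ ≈ 4.23457e-02.
By linearity: E[X] = C(90, 3)·p³ ≈ 117480 · 4.23457e-02 ≈ 4974.770.
Since α = 2/3 < 1, p = c/n^{2/3} ≫ 1/n is above the triangle threshold p ~ 1/n. Asymptotically E[X] ~ (c³/6)·n^{3(1−α)} = (7³/6)·n^{1} → ∞; triangles are abundant w.h.p.

E[X] ≈ 4974.770; in regime p = Θ(1/n^{2/3}) E[X] diverges (above the triangle threshold p ~ 1/n).


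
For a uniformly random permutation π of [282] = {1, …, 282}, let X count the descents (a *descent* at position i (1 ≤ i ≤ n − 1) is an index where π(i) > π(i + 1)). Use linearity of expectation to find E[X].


Write X = Σ X_I over i = 1, …, 281, with X_I the indicator of one descent.
There are 281 indicators.
For each fixed i, the pair (π(i), π(i+1)) is a uniformly random ordered pair of distinct values from {1, …, 282}; by symmetry P[π(i) > π(i+1)] = 1/2.
By linearity: E[X] = 281 · (1/2) = (282 − 1) · (1/2) = 281/2 ≈ 140.500.

E[X] = 281/2 = 140.500.


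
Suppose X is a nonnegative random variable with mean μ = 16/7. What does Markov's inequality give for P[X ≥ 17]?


μ = E[X] = 16/7, a = 17.
Markov: P[X ≥ 17] ≤ μ/a = (16/7)/17 = 16/119.
Numerically: ≈ 0.134.
(Since a = 17 > μ = 2.286, the bound 16/119 is < 1 and informative.)

P[X ≥ 17] ≤ 16/119 ≈ 0.134.


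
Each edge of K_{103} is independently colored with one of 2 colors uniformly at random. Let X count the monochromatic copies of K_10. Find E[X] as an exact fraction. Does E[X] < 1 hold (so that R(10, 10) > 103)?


E[X] = C(103, 10) · 2^{1 − 45} = 23591276125340 · 2^{−44} = 23591276125340/17592186044416.
As a reduced fraction: E[X] = 5897819031335/4398046511104 ≈ 1.341.
Is E[X] < 1? NO.
Since E[X] ≥ 1, the first-moment bound is inconclusive at n = 103; it does NOT by itself certify R(10, 10) > 103.

E[X] = 5897819031335/4398046511104 ≈ 1.341; E[X] ≥ 1; first-moment method inconclusive here.


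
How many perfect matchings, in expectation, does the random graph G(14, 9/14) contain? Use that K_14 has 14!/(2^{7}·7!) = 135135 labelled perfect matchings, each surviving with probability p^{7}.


K_14 has 14!/(2^{7}·7!) = 135135 labelled perfect matchings.
For each such perfect matching H, let X_H = 1 if all 7 edges of H are present in G. Then P[X_H = 1] = p^{7} = (9/14)^{7} = 4782969/105413504.
By linearity of expectation: E[X] = Σ_H E[X_H] = 135135 · p^{7} = 135135 · 4782969/105413504 = 92335216545/15059072.
Numerically: E[X] ≈ 6.13e+03.

E[X] = 135135 · (9/14)^{7} = 92335216545/15059072 ≈ 6.13e+03.


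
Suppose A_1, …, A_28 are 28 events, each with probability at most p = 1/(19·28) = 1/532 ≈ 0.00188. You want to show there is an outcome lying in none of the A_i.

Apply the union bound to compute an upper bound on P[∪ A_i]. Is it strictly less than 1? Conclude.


Union bound: P[∪_{i=1}^{28} A_i] ≤ Σ_i P[A_i] ≤ 28·p = 28·(1/532) = 1/19.
Numerically: 1/19 ≈ 0.05263.
Is 1/19 < 1? YES.
Since P[∪ A_i] ≤ 1/19 < 1, the complement has P[∩ A_i^c] ≥ 1 − 1/19 = 18/19 > 0, so some outcome avoids every A_i.

28·p = 1/19 ≈ 0.05263; existence CERTIFIED by the union bound.


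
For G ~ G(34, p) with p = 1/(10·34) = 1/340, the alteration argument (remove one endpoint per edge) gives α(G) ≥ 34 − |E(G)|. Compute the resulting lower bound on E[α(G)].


E[|E(G)|] = C(34, 2)·p = 561 · (1/340) = 33/20.
E[α(G)] ≥ n − E[|E(G)|] = 34 − 33/20 = 647/20.
Numerically: ≈ 32.35000.
(This is only a lower bound; the true E[α(G)] may be larger.)

E[α(G)] ≥ 647/20 ≈ 32.35000.


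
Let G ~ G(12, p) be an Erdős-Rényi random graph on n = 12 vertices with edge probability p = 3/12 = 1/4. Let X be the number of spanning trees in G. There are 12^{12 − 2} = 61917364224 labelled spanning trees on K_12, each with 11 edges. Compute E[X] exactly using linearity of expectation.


K_12 has 12^{12 − 2} = 61917364224 labelled spanning trees.
For each such spanning tree H, let X_H = 1 if all 11 edges of H are present in G. Then P[X_H = 1] = p^{11} = (1/4)^{11} = 1/4194304.
By linearity of expectation: E[X] = Σ_H E[X_H] = 61917364224 · p^{11} = 61917364224 · 1/4194304 = 59049/4.
Numerically: E[X] ≈ 14762.2.

E[X] = 61917364224 · (1/4)^{11} = 59049/4 ≈ 14762.2.


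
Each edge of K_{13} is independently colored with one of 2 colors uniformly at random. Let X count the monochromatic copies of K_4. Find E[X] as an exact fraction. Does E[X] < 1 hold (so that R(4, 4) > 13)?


E[X] = C(13, 4) · 2^{1 − 6} = 715 · 2^{−5} = 715/32.
As a reduced fraction: E[X] = 715/32 ≈ 22.34375.
Is E[X] < 1? NO.
Since E[X] ≥ 1, the first-moment bound is inconclusive at n = 13; it does NOT by itself certify R(4, 4) > 13.

E[X] = 715/32 ≈ 22.34375; E[X] ≥ 1; first-moment method inconclusive here.


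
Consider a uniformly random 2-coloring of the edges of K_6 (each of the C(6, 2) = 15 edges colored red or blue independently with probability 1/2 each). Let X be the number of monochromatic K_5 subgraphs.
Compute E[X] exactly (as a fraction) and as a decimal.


Let X = Σ_S X_S over the C(6, 5) = 6 subsets S of size 5, where X_S = 1 if the K_5 on S is monochromatic.
For a fixed S, the K_5 on S has C(5, 2) = 10 edges. P[all 10 edges red] = (1/2)^10, and likewise for blue, so P[monochromatic] = 2·(1/2)^10 = 2^{1 − 10} = 1/512.
Summing: E[X] = C(6, 5) · 2^{1 − 10} = 6 · 1/512 = 3/256.
Numerically: E[X] ≈ 0.012.

E[X] = C(6,5)·2^(1−C(5,2)) = 3/256 ≈ 0.012.


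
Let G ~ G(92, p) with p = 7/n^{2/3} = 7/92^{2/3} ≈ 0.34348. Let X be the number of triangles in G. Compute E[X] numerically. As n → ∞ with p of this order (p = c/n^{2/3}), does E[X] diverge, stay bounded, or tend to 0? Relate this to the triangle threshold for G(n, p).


Number of potential triangles: C(92, 3) = 125580.
Each occurs with probability p³ ≈ (0.34348)³ ≈ 4.0524575e-02.
By linearity: E[X] = C(92, 3)·p³ ≈ 125580 · 4.0524575e-02 ≈ 5089.07609.
Since α = 2/3 < 1, p = c/n^{2/3} ≫ 1/n is above the triangle threshold p ~ 1/n. Asymptotically E[X] ~ (c³/6)·n^{3(1−α)} = (7³/6)·n^{1} → ∞; triangles are abundant w.h.p.

E[X] ≈ 5089.07609; in regime p = Θ(1/n^{2/3}) E[X] diverges (above the triangle threshold p ~ 1/n).


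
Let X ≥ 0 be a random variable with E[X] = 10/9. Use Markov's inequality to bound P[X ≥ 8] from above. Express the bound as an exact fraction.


μ = E[X] = 10/9, a = 8.
Markov: P[X ≥ 8] ≤ μ/a = (10/9)/8 = 5/36.
Numerically: ≈ 0.139.
(Since a = 8 > μ = 1.111, the bound 5/36 is < 1 and informative.)

P[X ≥ 8] ≤ 5/36 ≈ 0.139.


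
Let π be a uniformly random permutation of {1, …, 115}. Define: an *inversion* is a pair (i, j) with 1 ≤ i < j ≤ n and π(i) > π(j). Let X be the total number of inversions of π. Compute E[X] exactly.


Write X = Σ X_I over the C(115, 2) = 6555 pairs i < j, with X_I the indicator of one inversion.
There are 6555 indicators.
For each fixed pair i < j, the values π(i) and π(j) are two distinct elements of {1, …, 115} in uniformly random order; by symmetry P[π(i) > π(j)] = 1/2.
By linearity: E[X] = 6555 · (1/2) = C(115, 2) · (1/2) = 6555/2 = 6555/2 ≈ 3277.500.

E[X] = 6555/2 = 3277.500.


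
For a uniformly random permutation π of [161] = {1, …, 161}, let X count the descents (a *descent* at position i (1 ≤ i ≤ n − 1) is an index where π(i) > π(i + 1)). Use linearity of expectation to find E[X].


Write X = Σ X_I over i = 1, …, 160, with X_I the indicator of one descent.
There are 160 indicators.
For each fixed i, the pair (π(i), π(i+1)) is a uniformly random ordered pair of distinct values from {1, …, 161}; by symmetry P[π(i) > π(i+1)] = 1/2.
By linearity: E[X] = 160 · (1/2) = (161 − 1) · (1/2) = 80 ≈ 80.0000.

E[X] = 80 = 80.0000.


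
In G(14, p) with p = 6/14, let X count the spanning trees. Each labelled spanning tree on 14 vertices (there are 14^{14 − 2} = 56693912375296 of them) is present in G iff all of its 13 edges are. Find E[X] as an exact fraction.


K_14 has 14^{14 − 2} = 56693912375296 labelled spanning trees.
For each such spanning tree H, let X_H = 1 if all 13 edges of H are present in G. Then P[X_H = 1] = p^{13} = (3/7)^{13} = 1594323/96889010407.
Summing the indicators: E[X] = Σ_H E[X_H] = 56693912375296 · p^{13} = 56693912375296 · 1594323/96889010407 = 6530347008/7.
Numerically: E[X] ≈ 9.3291e+08.

E[X] = 56693912375296 · (3/7)^{13} = 6530347008/7 ≈ 9.3291e+08.


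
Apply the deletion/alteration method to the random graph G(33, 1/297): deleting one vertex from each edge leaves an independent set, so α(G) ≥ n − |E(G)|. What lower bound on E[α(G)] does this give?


E[|E(G)|] = C(33, 2)·p = 528 · (1/297) = 16/9.
E[α(G)] ≥ n − E[|E(G)|] = 33 − 16/9 = 281/9.
Numerically: ≈ 31.2222.
(This is only a lower bound; the true E[α(G)] may be larger.)

E[α(G)] ≥ 281/9 ≈ 31.2222.


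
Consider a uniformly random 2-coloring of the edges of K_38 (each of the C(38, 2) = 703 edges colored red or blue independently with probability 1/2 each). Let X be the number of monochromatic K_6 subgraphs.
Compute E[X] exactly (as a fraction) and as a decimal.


Let X = Σ_S X_S over the C(38, 6) = 2760681 subsets S of size 6, where X_S = 1 if the K_6 on S is monochromatic.
For a fixed S, the K_6 on S has C(6, 2) = 15 edges. P[all 15 edges red] = (1/2)^15, and likewise for blue, so P[monochromatic] = 2·(1/2)^15 = 2^{1 − 15} = 1/16384.
By linearity of expectation: E[X] = C(38, 6) · 2^{1 − 15} = 2760681 · 1/16384 = 2760681/16384.
Numerically: E[X] ≈ 168.49860.

E[X] = C(38,6)·2^(1−C(6,2)) = 2760681/16384 ≈ 168.49860.


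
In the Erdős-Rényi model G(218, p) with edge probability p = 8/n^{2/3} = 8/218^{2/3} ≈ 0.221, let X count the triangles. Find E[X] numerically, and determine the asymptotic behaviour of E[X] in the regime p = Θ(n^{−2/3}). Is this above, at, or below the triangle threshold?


Number of potential triangles: C(218, 3) = 1703016.
Each occurs with probability p³ ≈ (0.221)³ ≈ 1.07735e-02.
By linearity: E[X] = C(218, 3)·p³ ≈ 1703016 · 1.07735e-02 ≈ 18347.450.
Since α = 2/3 < 1, p = c/n^{2/3} ≫ 1/n is above the triangle threshold p ~ 1/n. Asymptotically E[X] ~ (c³/6)·n^{3(1−α)} = (8³/6)·n^{1} → ∞; triangles are abundant w.h.p.

E[X] ≈ 18347.450; in regime p = Θ(1/n^{2/3}) E[X] diverges (above the triangle threshold p ~ 1/n).


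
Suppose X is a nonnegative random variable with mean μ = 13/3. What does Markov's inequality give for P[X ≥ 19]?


μ = E[X] = 13/3, a = 19.
Markov: P[X ≥ 19] ≤ μ/a = (13/3)/19 = 13/57.
Numerically: ≈ 0.22807.
(Since a = 19 > μ = 4.33333, the bound 13/57 is < 1 and informative.)

P[X ≥ 19] ≤ 13/57 ≈ 0.22807.


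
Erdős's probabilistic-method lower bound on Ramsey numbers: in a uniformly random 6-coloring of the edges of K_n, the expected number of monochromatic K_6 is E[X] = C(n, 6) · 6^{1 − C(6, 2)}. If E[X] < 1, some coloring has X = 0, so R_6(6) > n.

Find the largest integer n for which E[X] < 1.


We need C(n, 6) · 6^{1 − 15} < 1, i.e. C(n, 6) < 6^{15 − 1} = 78364164096.
Check values of n near the boundary:
  n = 194: C(194, 6) = 68482017072; 68482017072 < 78364164096? YES
  n = 195: C(195, 6) = 70656049360; 70656049360 < 78364164096? YES
  n = 196: C(196, 6) = 72887293024; 72887293024 < 78364164096? YES
  n = 197: C(197, 6) = 75176946208; 75176946208 < 78364164096? YES
  n = 198: C(198, 6) = 77526225777; 77526225777 < 78364164096? YES
  n = 199: C(199, 6) = 79936367511; 79936367511 < 78364164096? NO
  n = 200: C(200, 6) = 82408626300; 82408626300 < 78364164096? NO
The largest n with C(n, 6) < 78364164096 is n = 198 (where E[X] = 25842075259/26121388032 ≈ 0.9893). Hence R_6(6) > 198, i.e. R_6(6) ≥ 199.

Largest n = 198; hence R_6(6) > 198.


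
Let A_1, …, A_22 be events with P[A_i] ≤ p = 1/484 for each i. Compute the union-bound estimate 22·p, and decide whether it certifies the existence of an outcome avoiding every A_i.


Union bound: P[∪_{i=1}^{22} A_i] ≤ Σ_i P[A_i] ≤ 22·p = 22·(1/484) = 1/22.
Numerically: 1/22 ≈ 0.04545.
Is 1/22 < 1? YES.
Since P[∪ A_i] ≤ 1/22 < 1, the complement has P[∩ A_i^c] ≥ 1 − 1/22 = 21/22 > 0, so some outcome avoids every A_i.

22·p = 1/22 ≈ 0.04545; existence CERTIFIED by the union bound.


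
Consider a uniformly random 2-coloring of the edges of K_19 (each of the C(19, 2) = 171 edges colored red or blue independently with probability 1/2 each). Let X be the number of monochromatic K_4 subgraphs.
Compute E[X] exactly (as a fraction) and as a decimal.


Let X = Σ_S X_S over the C(19, 4) = 3876 subsets S of size 4, where X_S = 1 if the K_4 on S is monochromatic.
For a fixed S, the K_4 on S has C(4, 2) = 6 edges. P[all 6 edges red] = (1/2)^6, and likewise for blue, so P[monochromatic] = 2·(1/2)^6 = 2^{1 − 6} = 1/32.
Summing: E[X] = C(19, 4) · 2^{1 − 6} = 3876 · 1/32 = 969/8.
Numerically: E[X] ≈ 121.12500.

E[X] = C(19,4)·2^(1−C(4,2)) = 969/8 ≈ 121.12500.


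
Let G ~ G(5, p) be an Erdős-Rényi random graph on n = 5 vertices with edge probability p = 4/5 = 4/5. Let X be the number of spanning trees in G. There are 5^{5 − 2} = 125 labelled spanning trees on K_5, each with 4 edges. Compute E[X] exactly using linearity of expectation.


K_5 has 5^{5 − 2} = 125 labelled spanning trees.
For each such spanning tree H, let X_H = 1 if all 4 edges of H are present in G. Then P[X_H = 1] = p^{4} = (4/5)^{4} = 256/625.
Summing the indicators: E[X] = Σ_H E[X_H] = 125 · p^{4} = 125 · 256/625 = 256/5.
Numerically: E[X] ≈ 51.2.

E[X] = 125 · (4/5)^{4} = 256/5 ≈ 51.2.


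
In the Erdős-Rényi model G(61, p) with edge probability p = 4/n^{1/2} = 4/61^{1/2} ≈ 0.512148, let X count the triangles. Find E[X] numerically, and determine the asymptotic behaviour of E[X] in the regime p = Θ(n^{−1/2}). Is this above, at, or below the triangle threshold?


Number of potential triangles: C(61, 3) = 35990.
Each occurs with probability p³ ≈ (0.512148)³ ≈ 1.34333776e-01.
By linearity: E[X] = C(61, 3)·p³ ≈ 35990 · 1.34333776e-01 ≈ 4834.672586.
Since α = 1/2 < 1, p = c/n^{1/2} ≫ 1/n is above the triangle threshold p ~ 1/n. Asymptotically E[X] ~ (c³/6)·n^{3(1−α)} = (4³/6)·n^{1.5} → ∞; triangles are abundant w.h.p.

E[X] ≈ 4834.672586; in regime p = Θ(1/n^{1/2}) E[X] diverges (above the triangle threshold p ~ 1/n).


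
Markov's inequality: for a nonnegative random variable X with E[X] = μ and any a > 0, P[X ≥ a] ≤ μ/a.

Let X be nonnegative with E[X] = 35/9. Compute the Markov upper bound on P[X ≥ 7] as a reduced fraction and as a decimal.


μ = E[X] = 35/9, a = 7.
Markov: P[X ≥ 7] ≤ μ/a = (35/9)/7 = 5/9.
Numerically: ≈ 0.5556.
(Since a = 7 > μ = 3.8889, the bound 5/9 is < 1 and informative.)

P[X ≥ 7] ≤ 5/9 ≈ 0.5556.


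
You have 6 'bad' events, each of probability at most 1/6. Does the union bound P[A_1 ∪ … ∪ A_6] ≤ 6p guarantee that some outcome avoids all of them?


Union bound: P[∪_{i=1}^{6} A_i] ≤ Σ_i P[A_i] ≤ 6·p = 6·(1/6) = 1.
Numerically: 1 ≈ 1.0000000.
Is 1 < 1? NO.
Since the bound 1 is ≥ 1, the union bound is uninformative here; it does NOT by itself certify existence.

6·p = 1 ≈ 1.0000000; existence NOT certified by the union bound.


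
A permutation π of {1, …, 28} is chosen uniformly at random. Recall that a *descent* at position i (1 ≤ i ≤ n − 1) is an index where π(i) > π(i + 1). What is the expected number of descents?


Write X = Σ X_I over i = 1, …, 27, with X_I the indicator of one descent.
There are 27 indicators.
For each fixed i, the pair (π(i), π(i+1)) is a uniformly random ordered pair of distinct values from {1, …, 28}; by symmetry P[π(i) > π(i+1)] = 1/2.
By linearity: E[X] = 27 · (1/2) = (28 − 1) · (1/2) = 27/2 ≈ 13.5000.

E[X] = 27/2 = 13.5000.


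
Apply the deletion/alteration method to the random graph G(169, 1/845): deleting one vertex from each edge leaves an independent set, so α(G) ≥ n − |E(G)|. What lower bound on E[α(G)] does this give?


E[|E(G)|] = C(169, 2)·p = 14196 · (1/845) = 84/5.
E[α(G)] ≥ n − E[|E(G)|] = 169 − 84/5 = 761/5.
Numerically: ≈ 152.200000.
(This is only a lower bound; the true E[α(G)] may be larger.)

E[α(G)] ≥ 761/5 ≈ 152.200000.


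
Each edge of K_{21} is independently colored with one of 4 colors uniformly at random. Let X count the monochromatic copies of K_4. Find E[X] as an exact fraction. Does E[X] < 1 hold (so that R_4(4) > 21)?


E[X] = C(21, 4) · 4^{1 − 6} = 5985 · 4^{−5} = 5985/1024.
As a reduced fraction: E[X] = 5985/1024 ≈ 5.84473.
Is E[X] < 1? NO.
Since E[X] ≥ 1, the first-moment bound is inconclusive at n = 21; it does NOT by itself certify R_4(4) > 21.

E[X] = 5985/1024 ≈ 5.84473; E[X] ≥ 1; first-moment method inconclusive here.


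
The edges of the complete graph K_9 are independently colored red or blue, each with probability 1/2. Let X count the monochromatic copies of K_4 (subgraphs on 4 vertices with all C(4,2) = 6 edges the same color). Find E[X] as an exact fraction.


Let X = Σ_S X_S over the C(9, 4) = 126 subsets S of size 4, where X_S = 1 if the K_4 on S is monochromatic.
For a fixed S, the K_4 on S has C(4, 2) = 6 edges. P[all 6 edges red] = (1/2)^6, and likewise for blue, so P[monochromatic] = 2·(1/2)^6 = 2^{1 − 6} = 1/32.
By linearity of expectation: E[X] = C(9, 4) · 2^{1 − 6} = 126 · 1/32 = 63/16.
Numerically: E[X] ≈ 3.937500.

E[X] = C(9,4)·2^(1−C(4,2)) = 63/16 ≈ 3.937500.


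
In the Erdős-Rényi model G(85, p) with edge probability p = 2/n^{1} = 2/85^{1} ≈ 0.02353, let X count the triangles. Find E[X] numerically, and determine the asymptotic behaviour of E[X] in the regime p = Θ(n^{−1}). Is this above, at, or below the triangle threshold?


Number of potential triangles: C(85, 3) = 98770.
Each occurs with probability p³ ≈ (0.02353)³ ≈ 1.302666e-05.
By linearity: E[X] = C(85, 3)·p³ ≈ 98770 · 1.302666e-05 ≈ 1.2866.
Here α = 1, so p = 2/n is exactly at the triangle threshold p ~ 1/n. Asymptotically E[X] → c³/6 = 2³/6 = 4/3 ≈ 1.3333, a bounded constant. In this regime the triangle count is asymptotically Poisson(c³/6).

E[X] ≈ 1.2866; in regime p = Θ(1/n^{1}) E[X] stays bounded (at the triangle threshold p ~ 1/n).


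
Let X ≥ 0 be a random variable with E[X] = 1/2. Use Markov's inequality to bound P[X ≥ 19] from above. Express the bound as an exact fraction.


μ = E[X] = 1/2, a = 19.
Markov: P[X ≥ 19] ≤ μ/a = (1/2)/19 = 1/38.
Numerically: ≈ 0.026.
(Since a = 19 > μ = 0.500, the bound 1/38 is < 1 and informative.)

P[X ≥ 19] ≤ 1/38 ≈ 0.026.


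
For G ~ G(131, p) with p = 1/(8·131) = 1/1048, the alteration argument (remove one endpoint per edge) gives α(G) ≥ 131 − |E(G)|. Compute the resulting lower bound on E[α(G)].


E[|E(G)|] = C(131, 2)·p = 8515 · (1/1048) = 65/8.
E[α(G)] ≥ n − E[|E(G)|] = 131 − 65/8 = 983/8.
Numerically: ≈ 122.875000.
(This is only a lower bound; the true E[α(G)] may be larger.)

E[α(G)] ≥ 983/8 ≈ 122.875000.


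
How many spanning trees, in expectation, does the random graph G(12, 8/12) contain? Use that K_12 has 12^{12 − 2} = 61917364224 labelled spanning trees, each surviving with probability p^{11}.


K_12 has 12^{12 − 2} = 61917364224 labelled spanning trees.
For each such spanning tree H, let X_H = 1 if all 11 edges of H are present in G. Then P[X_H = 1] = p^{11} = (2/3)^{11} = 2048/177147.
By linearity: E[X] = Σ_H E[X_H] = 61917364224 · p^{11} = 61917364224 · 2048/177147 = 2147483648/3.
Numerically: E[X] ≈ 7.1583e+08.

E[X] = 61917364224 · (2/3)^{11} = 2147483648/3 ≈ 7.1583e+08.


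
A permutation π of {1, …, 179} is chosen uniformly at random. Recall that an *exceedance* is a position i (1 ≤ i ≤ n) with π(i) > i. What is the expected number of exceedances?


Write X = Σ_{i=1}^{179} X_i, where X_i = 1_{π(i) > i}.
For each fixed i, π(i) is uniform over {1, …, 179} (marginal of a uniform permutation), so P[π(i) > i] = (n − i)/n. Summing: Σ_{i=1}^{179} (n − i)/n = (0 + 1 + … + 178)/179 = 179(179 − 1)/(2·179) = (179 − 1)/2.
Hence E[X] = Σ_{i=1}^{179} (179 − i)/179 = 89 ≈ 89.000.

E[X] = 89 = 89.000.


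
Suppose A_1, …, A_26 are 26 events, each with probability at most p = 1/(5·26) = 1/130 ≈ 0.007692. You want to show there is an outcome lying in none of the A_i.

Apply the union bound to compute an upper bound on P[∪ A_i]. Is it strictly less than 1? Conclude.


Union bound: P[∪_{i=1}^{26} A_i] ≤ Σ_i P[A_i] ≤ 26·p = 26·(1/130) = 1/5.
Numerically: 1/5 ≈ 0.200000.
Is 1/5 < 1? YES.
Since P[∪ A_i] ≤ 1/5 < 1, the complement has P[∩ A_i^c] ≥ 1 − 1/5 = 4/5 > 0, so some outcome avoids every A_i.

26·p = 1/5 ≈ 0.200000; existence CERTIFIED by the union bound.


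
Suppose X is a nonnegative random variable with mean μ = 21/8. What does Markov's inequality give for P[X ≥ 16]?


μ = E[X] = 21/8, a = 16.
Markov: P[X ≥ 16] ≤ μ/a = (21/8)/16 = 21/128.
Numerically: ≈ 0.164062.
(Since a = 16 > μ = 2.625000, the bound 21/128 is < 1 and informative.)

P[X ≥ 16] ≤ 21/128 ≈ 0.164062.


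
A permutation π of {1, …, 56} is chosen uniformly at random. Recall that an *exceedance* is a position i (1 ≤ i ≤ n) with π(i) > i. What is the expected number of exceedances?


Write X = Σ_{i=1}^{56} X_i, where X_i = 1_{π(i) > i}.
For each fixed i, π(i) is uniform over {1, …, 56} (marginal of a uniform permutation), so P[π(i) > i] = (n − i)/n. Summing: Σ_{i=1}^{56} (n − i)/n = (0 + 1 + … + 55)/56 = 56(56 − 1)/(2·56) = (56 − 1)/2.
Hence E[X] = Σ_{i=1}^{56} (56 − i)/56 = 55/2 ≈ 27.5000.

E[X] = 55/2 = 27.5000.


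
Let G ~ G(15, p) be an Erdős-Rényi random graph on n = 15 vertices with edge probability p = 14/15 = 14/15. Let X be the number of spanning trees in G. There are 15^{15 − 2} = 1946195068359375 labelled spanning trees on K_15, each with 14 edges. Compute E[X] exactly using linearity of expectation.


K_15 has 15^{15 − 2} = 1946195068359375 labelled spanning trees.
For each such spanning tree H, let X_H = 1 if all 14 edges of H are present in G. Then P[X_H = 1] = p^{14} = (14/15)^{14} = 11112006825558016/29192926025390625.
By linearity of expectation: E[X] = Σ_H E[X_H] = 1946195068359375 · p^{14} = 1946195068359375 · 11112006825558016/29192926025390625 = 11112006825558016/15.
Numerically: E[X] ≈ 7.408e+14.

E[X] = 1946195068359375 · (14/15)^{14} = 11112006825558016/15 ≈ 7.408e+14.


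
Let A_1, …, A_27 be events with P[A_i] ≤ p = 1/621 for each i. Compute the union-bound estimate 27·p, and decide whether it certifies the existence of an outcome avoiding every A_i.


Union bound: P[∪_{i=1}^{27} A_i] ≤ Σ_i P[A_i] ≤ 27·p = 27·(1/621) = 1/23.
Numerically: 1/23 ≈ 0.0435.
Is 1/23 < 1? YES.
Since P[∪ A_i] ≤ 1/23 < 1, the complement has P[∩ A_i^c] ≥ 1 − 1/23 = 22/23 > 0, so some outcome avoids every A_i.

27·p = 1/23 ≈ 0.0435; existence CERTIFIED by the union bound.


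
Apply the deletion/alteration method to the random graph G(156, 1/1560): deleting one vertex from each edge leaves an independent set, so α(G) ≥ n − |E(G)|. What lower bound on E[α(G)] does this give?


E[|E(G)|] = C(156, 2)·p = 12090 · (1/1560) = 31/4.
E[α(G)] ≥ n − E[|E(G)|] = 156 − 31/4 = 593/4.
Numerically: ≈ 148.250000.
(This is only a lower bound; the true E[α(G)] may be larger.)

E[α(G)] ≥ 593/4 ≈ 148.250000.


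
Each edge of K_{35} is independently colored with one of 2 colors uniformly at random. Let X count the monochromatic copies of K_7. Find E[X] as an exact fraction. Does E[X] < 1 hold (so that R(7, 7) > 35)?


E[X] = C(35, 7) · 2^{1 − 21} = 6724520 · 2^{−20} = 6724520/1048576.
As a reduced fraction: E[X] = 840565/131072 ≈ 6.4130.
Is E[X] < 1? NO.
Since E[X] ≥ 1, the first-moment bound is inconclusive at n = 35; it does NOT by itself certify R(7, 7) > 35.

E[X] = 840565/131072 ≈ 6.4130; E[X] ≥ 1; first-moment method inconclusive here.


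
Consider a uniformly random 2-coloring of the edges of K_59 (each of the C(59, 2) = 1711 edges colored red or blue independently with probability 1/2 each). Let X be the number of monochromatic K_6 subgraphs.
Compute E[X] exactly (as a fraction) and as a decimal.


Let X = Σ_S X_S over the C(59, 6) = 45057474 subsets S of size 6, where X_S = 1 if the K_6 on S is monochromatic.
For a fixed S, the K_6 on S has C(6, 2) = 15 edges. P[all 15 edges red] = (1/2)^15, and likewise for blue, so P[monochromatic] = 2·(1/2)^15 = 2^{1 − 15} = 1/16384.
By linearity: E[X] = C(59, 6) · 2^{1 − 15} = 45057474 · 1/16384 = 22528737/8192.
Numerically: E[X] ≈ 2750.0900.

E[X] = C(59,6)·2^(1−C(6,2)) = 22528737/8192 ≈ 2750.0900.


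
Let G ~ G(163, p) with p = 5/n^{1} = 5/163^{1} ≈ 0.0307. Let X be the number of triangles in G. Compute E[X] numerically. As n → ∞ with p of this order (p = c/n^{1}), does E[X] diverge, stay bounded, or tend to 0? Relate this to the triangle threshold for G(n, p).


Number of potential triangles: C(163, 3) = 708561.
Each occurs with probability p³ ≈ (0.0307)³ ≈ 2.88634e-05.
By linearity: E[X] = C(163, 3)·p³ ≈ 708561 · 2.88634e-05 ≈ 20.451.
Here α = 1, so p = 5/n is exactly at the triangle threshold p ~ 1/n. Asymptotically E[X] → c³/6 = 5³/6 = 125/6 ≈ 20.833, a bounded constant. In this regime the triangle count is asymptotically Poisson(c³/6).

E[X] ≈ 20.451; in regime p = Θ(1/n^{1}) E[X] stays bounded (at the triangle threshold p ~ 1/n).


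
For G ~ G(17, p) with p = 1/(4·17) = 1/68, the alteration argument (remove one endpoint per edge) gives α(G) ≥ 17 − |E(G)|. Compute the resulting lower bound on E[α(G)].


E[|E(G)|] = C(17, 2)·p = 136 · (1/68) = 2.
E[α(G)] ≥ n − E[|E(G)|] = 17 − 2 = 15.
Numerically: ≈ 15.0000.
(This is only a lower bound; the true E[α(G)] may be larger.)

E[α(G)] ≥ 15 ≈ 15.0000.


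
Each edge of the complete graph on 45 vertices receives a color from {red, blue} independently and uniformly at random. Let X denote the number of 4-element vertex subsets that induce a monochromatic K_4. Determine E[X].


Let X = Σ_S X_S over the C(45, 4) = 148995 subsets S of size 4, where X_S = 1 if the K_4 on S is monochromatic.
For a fixed S, the K_4 on S has C(4, 2) = 6 edges. P[all 6 edges red] = (1/2)^6, and likewise for blue, so P[monochromatic] = 2·(1/2)^6 = 2^{1 − 6} = 1/32.
By linearity: E[X] = C(45, 4) · 2^{1 − 6} = 148995 · 1/32 = 148995/32.
Numerically: E[X] ≈ 4656.09375.

E[X] = C(45,4)·2^(1−C(4,2)) = 148995/32 ≈ 4656.09375.


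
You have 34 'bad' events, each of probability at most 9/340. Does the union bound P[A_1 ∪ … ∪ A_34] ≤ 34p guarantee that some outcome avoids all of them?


Union bound: P[∪_{i=1}^{34} A_i] ≤ Σ_i P[A_i] ≤ 34·p = 34·(9/340) = 9/10.
Numerically: 9/10 ≈ 0.90000.
Is 9/10 < 1? YES.
Since P[∪ A_i] ≤ 9/10 < 1, the complement has P[∩ A_i^c] ≥ 1 − 9/10 = 1/10 > 0, so some outcome avoids every A_i.

34·p = 9/10 ≈ 0.90000; existence CERTIFIED by the union bound.


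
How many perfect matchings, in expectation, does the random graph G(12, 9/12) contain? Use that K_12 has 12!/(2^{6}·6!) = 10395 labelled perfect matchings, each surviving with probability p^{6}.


K_12 has 12!/(2^{6}·6!) = 10395 labelled perfect matchings.
For each such perfect matching H, let X_H = 1 if all 6 edges of H are present in G. Then P[X_H = 1] = p^{6} = (3/4)^{6} = 729/4096.
By linearity: E[X] = Σ_H E[X_H] = 10395 · p^{6} = 10395 · 729/4096 = 7577955/4096.
Numerically: E[X] ≈ 1850.09.

E[X] = 10395 · (3/4)^{6} = 7577955/4096 ≈ 1850.09.


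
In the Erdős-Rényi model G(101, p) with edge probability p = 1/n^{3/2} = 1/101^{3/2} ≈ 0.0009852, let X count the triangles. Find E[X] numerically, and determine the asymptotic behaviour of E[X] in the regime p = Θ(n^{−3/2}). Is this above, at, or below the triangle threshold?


Number of potential triangles: C(101, 3) = 166650.
Each occurs with probability p³ ≈ (0.0009852)³ ≈ 9.562112e-10.
By linearity: E[X] = C(101, 3)·p³ ≈ 166650 · 9.562112e-10 ≈ 0.0002.
Since α = 3/2 > 1, p = c/n^{3/2} = o(1/n) is below the triangle threshold p ~ 1/n. Asymptotically E[X] ~ (c³/6)·n^{3(1−α)} = (1³/6)·n^{-1.5} → 0, so by Markov's inequality G has no triangles w.h.p.

E[X] ≈ 0.0002; in regime p = Θ(1/n^{3/2}) E[X] tends to 0 (below the triangle threshold p ~ 1/n).


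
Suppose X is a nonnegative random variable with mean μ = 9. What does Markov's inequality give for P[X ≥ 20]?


μ = E[X] = 9, a = 20.
Markov: P[X ≥ 20] ≤ μ/a = (9)/20 = 9/20.
Numerically: ≈ 0.45000.
(Since a = 20 > μ = 9.00000, the bound 9/20 is < 1 and informative.)

P[X ≥ 20] ≤ 9/20 ≈ 0.45000.


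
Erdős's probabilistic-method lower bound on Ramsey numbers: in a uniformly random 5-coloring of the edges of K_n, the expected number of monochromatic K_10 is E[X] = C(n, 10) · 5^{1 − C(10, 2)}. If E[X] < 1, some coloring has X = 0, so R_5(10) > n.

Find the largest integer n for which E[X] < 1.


We need C(n, 10) · 5^{1 − 45} < 1, i.e. C(n, 10) < 5^{45 − 1} = 5684341886080801486968994140625.
Check values of n near the boundary:
  n = 5388: C(5388, 10) = 5634865093375880654852250419586; 5634865093375880654852250419586 < 5684341886080801486968994140625? YES
  n = 5389: C(5389, 10) = 5645340767466558997768874792926; 5645340767466558997768874792926 < 5684341886080801486968994140625? YES
  n = 5390: C(5390, 10) = 5655833965919099070255434039753; 5655833965919099070255434039753 < 5684341886080801486968994140625? YES
  n = 5391: C(5391, 10) = 5666344714787188828795213697883; 5666344714787188828795213697883 < 5684341886080801486968994140625? YES
  n = 5392: C(5392, 10) = 5676873040158402483252283957448; 5676873040158402483252283957448 < 5684341886080801486968994140625? YES
  n = 5393: C(5393, 10) = 5687418968154238267170642278008; 5687418968154238267170642278008 < 5684341886080801486968994140625? NO
  n = 5394: C(5394, 10) = 5697982524930156243149785372878; 5697982524930156243149785372878 < 5684341886080801486968994140625? NO
  n = 5395: C(5395, 10) = 5708563736675616143322765475706; 5708563736675616143322765475706 < 5684341886080801486968994140625? NO
The largest n with C(n, 10) < 5684341886080801486968994140625 is n = 5392 (where E[X] = 5676873040158402483252283957448/5684341886080801486968994140625 ≈ 0.9987). Hence R_5(10) > 5392, i.e. R_5(10) ≥ 5393.

Largest n = 5392; hence R_5(10) > 5392.


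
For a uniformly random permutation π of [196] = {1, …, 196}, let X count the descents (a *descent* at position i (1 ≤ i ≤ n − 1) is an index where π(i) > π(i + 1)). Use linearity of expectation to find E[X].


Write X = Σ X_I over i = 1, …, 195, with X_I the indicator of one descent.
There are 195 indicators.
For each fixed i, the pair (π(i), π(i+1)) is a uniformly random ordered pair of distinct values from {1, …, 196}; by symmetry P[π(i) > π(i+1)] = 1/2.
By linearity: E[X] = 195 · (1/2) = (196 − 1) · (1/2) = 195/2 ≈ 97.50000.

E[X] = 195/2 = 97.50000.


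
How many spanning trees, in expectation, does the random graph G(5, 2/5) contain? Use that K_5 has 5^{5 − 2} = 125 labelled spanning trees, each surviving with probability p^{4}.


K_5 has 5^{5 − 2} = 125 labelled spanning trees.
For each such spanning tree H, let X_H = 1 if all 4 edges of H are present in G. Then P[X_H = 1] = p^{4} = (2/5)^{4} = 16/625.
By linearity: E[X] = Σ_H E[X_H] = 125 · p^{4} = 125 · 16/625 = 16/5.
Numerically: E[X] ≈ 3.2.

E[X] = 125 · (2/5)^{4} = 16/5 ≈ 3.2.


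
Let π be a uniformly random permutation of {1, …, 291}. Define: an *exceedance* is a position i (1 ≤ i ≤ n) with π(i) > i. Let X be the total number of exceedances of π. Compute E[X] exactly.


Write X = Σ_{i=1}^{291} X_i, where X_i = 1_{π(i) > i}.
For each fixed i, π(i) is uniform over {1, …, 291} (marginal of a uniform permutation), so P[π(i) > i] = (n − i)/n. Summing: Σ_{i=1}^{291} (n − i)/n = (0 + 1 + … + 290)/291 = 291(291 − 1)/(2·291) = (291 − 1)/2.
Hence E[X] = Σ_{i=1}^{291} (291 − i)/291 = 145 ≈ 145.00000.

E[X] = 145 = 145.00000.


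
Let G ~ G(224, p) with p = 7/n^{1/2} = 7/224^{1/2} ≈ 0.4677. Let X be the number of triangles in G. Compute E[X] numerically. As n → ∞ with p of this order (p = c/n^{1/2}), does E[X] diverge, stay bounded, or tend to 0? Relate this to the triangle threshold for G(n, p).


Number of potential triangles: C(224, 3) = 1848224.
Each occurs with probability p³ ≈ (0.4677)³ ≈ 1.023109e-01.
By linearity: E[X] = C(224, 3)·p³ ≈ 1848224 · 1.023109e-01 ≈ 189093.5425.
Since α = 1/2 < 1, p = c/n^{1/2} ≫ 1/n is above the triangle threshold p ~ 1/n. Asymptotically E[X] ~ (c³/6)·n^{3(1−α)} = (7³/6)·n^{1.5} → ∞; triangles are abundant w.h.p.

E[X] ≈ 189093.5425; in regime p = Θ(1/n^{1/2}) E[X] diverges (above the triangle threshold p ~ 1/n).


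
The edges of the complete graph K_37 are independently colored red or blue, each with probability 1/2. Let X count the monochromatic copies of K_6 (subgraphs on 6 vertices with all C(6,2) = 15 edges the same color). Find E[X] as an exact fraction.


Let X = Σ_S X_S over the C(37, 6) = 2324784 subsets S of size 6, where X_S = 1 if the K_6 on S is monochromatic.
For a fixed S, the K_6 on S has C(6, 2) = 15 edges. P[all 15 edges red] = (1/2)^15, and likewise for blue, so P[monochromatic] = 2·(1/2)^15 = 2^{1 − 15} = 1/16384.
Summing: E[X] = C(37, 6) · 2^{1 − 15} = 2324784 · 1/16384 = 145299/1024.
Numerically: E[X] ≈ 141.894.

E[X] = C(37,6)·2^(1−C(6,2)) = 145299/1024 ≈ 141.894.


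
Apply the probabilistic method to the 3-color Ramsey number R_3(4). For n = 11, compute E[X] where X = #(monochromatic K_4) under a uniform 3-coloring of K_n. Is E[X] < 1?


E[X] = C(11, 4) · 3^{1 − 6} = 330 · 3^{−5} = 330/243.
As a reduced fraction: E[X] = 110/81 ≈ 1.358.
Is E[X] < 1? NO.
Since E[X] ≥ 1, the first-moment bound is inconclusive at n = 11; it does NOT by itself certify R_3(4) > 11.

E[X] = 110/81 ≈ 1.358; E[X] ≥ 1; first-moment method inconclusive here.


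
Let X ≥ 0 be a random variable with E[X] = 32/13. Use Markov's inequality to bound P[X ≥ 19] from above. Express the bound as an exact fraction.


μ = E[X] = 32/13, a = 19.
Markov: P[X ≥ 19] ≤ μ/a = (32/13)/19 = 32/247.
Numerically: ≈ 0.12955.
(Since a = 19 > μ = 2.46154, the bound 32/247 is < 1 and informative.)

P[X ≥ 19] ≤ 32/247 ≈ 0.12955.
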